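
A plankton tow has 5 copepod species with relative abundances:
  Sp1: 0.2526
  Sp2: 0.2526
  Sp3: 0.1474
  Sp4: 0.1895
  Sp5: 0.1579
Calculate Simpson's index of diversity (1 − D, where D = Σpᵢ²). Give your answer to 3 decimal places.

D = 0.2526² + 0.2526² + 0.1474² + 0.1895² + 0.1579² = 0.06381 + 0.06381 + 0.02173 + 0.03591 + 0.02493 = 0.21018 (working shown to 5 dp, full precision carried).
So 1 − D = 0.78982, i.e. 0.790 to 3 decimal places.

0.790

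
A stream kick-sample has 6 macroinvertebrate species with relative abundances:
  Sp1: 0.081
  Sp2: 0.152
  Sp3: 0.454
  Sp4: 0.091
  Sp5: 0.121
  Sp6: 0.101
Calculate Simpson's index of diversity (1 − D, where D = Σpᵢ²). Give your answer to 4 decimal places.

D = 0.081² + 0.152² + 0.454² + 0.091² + 0.121² + 0.101² = 0.006561 + 0.023104 + 0.206116 + 0.008281 + 0.014641 + 0.010201 = 0.268904 (working shown to 6 dp, full precision carried).
So 1 − D = 0.731096, i.e. 0.7311 to 4 decimal places.

0.7311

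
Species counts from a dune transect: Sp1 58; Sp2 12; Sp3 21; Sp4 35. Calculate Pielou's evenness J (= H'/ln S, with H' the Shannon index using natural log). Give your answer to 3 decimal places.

0.891

Total N = 58+12+21+35 = 126, so the proportions are 0.46032, 0.09524, 0.16667, 0.27778 (working shown to 5 dp, full precision carried).
H' = −Σ pᵢ ln pᵢ = −((-0.35713) + (-0.22394) + (-0.29863) + (-0.35581)) = 1.23551.
With S = 4 species, ln S = 1.38629, so J = 1.23551/1.38629 = 0.89124, i.e. 0.891 to 3 decimal places.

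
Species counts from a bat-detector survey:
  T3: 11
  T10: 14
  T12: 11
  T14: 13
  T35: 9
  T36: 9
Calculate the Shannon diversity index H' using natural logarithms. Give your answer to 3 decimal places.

1.778

Total N = 11+14+11+13+9+9 = 67, so the proportions are 0.16418, 0.20896, 0.16418, 0.19403, 0.13433, 0.13433 (working shown to 5 dp, full precision carried).
Each pᵢ ln pᵢ term: 0.16418×(-1.80680)=-0.29664, 0.20896×(-1.56564)=-0.32715, 0.16418×(-1.80680)=-0.29664, 0.19403×(-1.63974)=-0.31816, 0.13433×(-2.00747)=-0.26966, 0.13433×(-2.00747)=-0.26966.
Sum = -1.77790, so H' = 1.778.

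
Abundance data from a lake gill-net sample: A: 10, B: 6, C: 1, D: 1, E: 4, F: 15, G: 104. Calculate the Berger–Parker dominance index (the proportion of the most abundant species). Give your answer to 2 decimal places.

0.74

Total N = 10+6+1+1+4+15+104 = 141, so the proportions are 0.0709, 0.0426, 0.0071, 0.0071, 0.0284, 0.1064, 0.7376 (working shown to 4 dp, full precision carried).
The largest proportion is 0.7376, i.e. d = 0.74 to 2 decimal places.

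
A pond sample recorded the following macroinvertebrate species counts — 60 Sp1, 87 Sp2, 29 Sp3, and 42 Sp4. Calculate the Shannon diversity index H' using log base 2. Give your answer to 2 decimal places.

1.89

Total N = 60+87+29+42 = 218, so the proportions are 0.2752, 0.3991, 0.133, 0.1927 (working shown to 4 dp, full precision carried).
Each pᵢ log₂ pᵢ term: 0.2752×(-1.8613)=-0.5123, 0.3991×(-1.3252)=-0.5289, 0.133×(-2.9102)=-0.3871, 0.1927×(-2.3759)=-0.4577.
Sum = -1.8860, so H' = 1.89.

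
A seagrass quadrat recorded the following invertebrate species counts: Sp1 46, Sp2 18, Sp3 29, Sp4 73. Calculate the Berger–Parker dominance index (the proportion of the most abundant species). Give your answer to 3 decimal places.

0.440

Total N = 46+18+29+73 = 166, so the proportions are 0.27711, 0.10843, 0.1747, 0.43976 (working shown to 5 dp, full precision carried).
The largest proportion is 0.43976, i.e. d = 0.440 to 3 decimal places.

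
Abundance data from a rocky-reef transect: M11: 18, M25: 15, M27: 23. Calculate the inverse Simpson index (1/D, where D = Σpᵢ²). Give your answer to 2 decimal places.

Total N = 18+15+23 = 56, so the proportions are 0.32143, 0.26786, 0.41071 (working shown to 5 dp, full precision carried).
D = 0.32143² + 0.26786² + 0.41071² = 0.10332 + 0.07175 + 0.16869 = 0.34375.
So 1/D = 2.9091, i.e. 2.91 to 2 decimal places.

2.91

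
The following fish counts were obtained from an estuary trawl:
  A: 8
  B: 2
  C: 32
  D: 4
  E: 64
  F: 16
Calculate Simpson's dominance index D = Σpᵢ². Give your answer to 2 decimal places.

0.34

Total N = 8+2+32+4+64+16 = 126, so the proportions are 0.0635, 0.0159, 0.254, 0.0317, 0.5079, 0.127 (working shown to 4 dp, full precision carried).
D = 0.0635² + 0.0159² + 0.254² + 0.0317² + 0.5079² + 0.127² = 0.0040 + 0.0003 + 0.0645 + 0.0010 + 0.2580 + 0.0161 = 0.3439.
To 2 decimal places, D = 0.34.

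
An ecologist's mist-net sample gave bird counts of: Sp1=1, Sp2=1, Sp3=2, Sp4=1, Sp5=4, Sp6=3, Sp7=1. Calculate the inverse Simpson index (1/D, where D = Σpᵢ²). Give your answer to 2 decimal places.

Total N = 1+1+2+1+4+3+1 = 13, so the proportions are 0.076923, 0.076923, 0.153846, 0.076923, 0.307692, 0.230769, 0.076923 (working shown to 6 dp, full precision carried).
D = 0.076923² + 0.076923² + 0.153846² + 0.076923² + 0.307692² + 0.230769² + 0.076923² = 0.005917 + 0.005917 + 0.023669 + 0.005917 + 0.094675 + 0.053254 + 0.005917 = 0.195266.
So 1/D = 5.1212, i.e. 5.12 to 2 decimal places.

5.12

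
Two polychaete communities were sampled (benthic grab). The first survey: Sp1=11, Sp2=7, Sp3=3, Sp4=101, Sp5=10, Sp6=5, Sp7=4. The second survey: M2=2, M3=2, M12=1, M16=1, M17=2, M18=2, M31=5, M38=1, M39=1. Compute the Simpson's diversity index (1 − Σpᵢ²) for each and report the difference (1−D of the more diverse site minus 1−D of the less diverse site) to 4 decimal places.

0.3735

The first survey: N=141, proportions 0.0780142, 0.0496454, 0.0212766, 0.7163121, 0.070922, 0.035461, 0.0283688, giving 1−D = 0.4708013 (working shown to 7 dp, full precision carried).
The second survey: N=17, proportions 0.1176471, 0.1176471, 0.0588235, 0.0588235, 0.1176471, 0.1176471, 0.2941176, 0.0588235, 0.0588235, giving 1−D = 0.8442907.
Difference = |0.4708013 − 0.8442907| = 0.3734894, i.e. 0.3735 to 4 decimal places.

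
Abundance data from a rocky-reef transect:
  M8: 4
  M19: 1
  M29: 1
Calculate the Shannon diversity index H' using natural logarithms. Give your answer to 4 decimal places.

Total N = 4+1+1 = 6, so the proportions are 0.666667, 0.166667, 0.166667 (working shown to 6 dp, full precision carried).
Each pᵢ ln pᵢ term: 0.666667×(-0.405465)=-0.270310, 0.166667×(-1.791759)=-0.298627, 0.166667×(-1.791759)=-0.298627.
Sum = -0.867563, so H' = 0.8676.

0.8676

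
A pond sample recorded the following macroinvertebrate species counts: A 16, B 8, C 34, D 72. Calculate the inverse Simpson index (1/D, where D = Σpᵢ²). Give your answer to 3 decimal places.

2.538

Total N = 16+8+34+72 = 130, so the proportions are 0.123077, 0.061538, 0.261538, 0.553846 (working shown to 6 dp, full precision carried).
D = 0.123077² + 0.061538² + 0.261538² + 0.553846² = 0.015148 + 0.003787 + 0.068402 + 0.306746 = 0.394083.
So 1/D = 2.53754, i.e. 2.538 to 3 decimal places.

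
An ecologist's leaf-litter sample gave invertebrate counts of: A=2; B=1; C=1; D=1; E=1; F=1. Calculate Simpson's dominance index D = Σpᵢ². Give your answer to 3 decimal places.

Total N = 2+1+1+1+1+1 = 7, so the proportions are 0.28571, 0.14286, 0.14286, 0.14286, 0.14286, 0.14286 (working shown to 5 dp, full precision carried).
D = 0.28571² + 0.14286² + 0.14286² + 0.14286² + 0.14286² + 0.14286² = 0.08163 + 0.02041 + 0.02041 + 0.02041 + 0.02041 + 0.02041 = 0.18367.
To 3 decimal places, D = 0.184.

0.184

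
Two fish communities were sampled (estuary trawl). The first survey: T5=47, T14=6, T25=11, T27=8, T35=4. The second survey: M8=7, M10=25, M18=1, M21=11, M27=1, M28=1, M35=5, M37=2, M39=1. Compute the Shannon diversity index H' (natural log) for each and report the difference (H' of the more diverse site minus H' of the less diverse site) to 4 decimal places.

The first survey: N=76, proportions 0.618421, 0.078947, 0.144737, 0.105263, 0.052632, giving H' = 1.169351 (working shown to 6 dp, full precision carried).
The second survey: N=54, proportions 0.12963, 0.462963, 0.018519, 0.203704, 0.018519, 0.018519, 0.092593, 0.037037, 0.018519, giving H' = 1.583362.
Difference = |1.169351 − 1.583362| = 0.414011, i.e. 0.4140 to 4 decimal places.

0.4140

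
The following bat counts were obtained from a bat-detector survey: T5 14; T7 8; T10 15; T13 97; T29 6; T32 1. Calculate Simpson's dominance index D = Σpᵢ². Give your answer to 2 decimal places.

Total N = 14+8+15+97+6+1 = 141, so the proportions are 0.0993, 0.0567, 0.1064, 0.6879, 0.0426, 0.0071 (working shown to 4 dp, full precision carried).
D = 0.0993² + 0.0567² + 0.1064² + 0.6879² + 0.0426² + 0.0071² = 0.0099 + 0.0032 + 0.0113 + 0.4733 + 0.0018 + 0.0001 = 0.4995.
To 2 decimal places, D = 0.50.

0.50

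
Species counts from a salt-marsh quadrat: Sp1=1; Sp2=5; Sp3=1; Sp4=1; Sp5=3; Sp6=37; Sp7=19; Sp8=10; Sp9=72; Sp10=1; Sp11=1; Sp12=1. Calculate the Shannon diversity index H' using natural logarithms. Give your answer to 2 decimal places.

Total N = 1+5+1+1+3+37+19+10+72+1+1+1 = 152, so the proportions are 0.00658, 0.03289, 0.00658, 0.00658, 0.01974, 0.24342, 0.125, 0.06579, 0.47368, 0.00658, 0.00658, 0.00658 (working shown to 5 dp, full precision carried).
Each pᵢ ln pᵢ term: 0.00658×(-5.02388)=-0.03305, 0.03289×(-3.41444)=-0.11232, 0.00658×(-5.02388)=-0.03305, 0.00658×(-5.02388)=-0.03305, 0.01974×(-3.92527)=-0.07747, 0.24342×(-1.41296)=-0.34394, 0.125×(-2.07944)=-0.25993, 0.06579×(-2.72130)=-0.17903, 0.47368×(-0.74721)=-0.35394, 0.00658×(-5.02388)=-0.03305, 0.00658×(-5.02388)=-0.03305, 0.00658×(-5.02388)=-0.03305.
Sum = -1.52495, so H' = 1.52.

1.52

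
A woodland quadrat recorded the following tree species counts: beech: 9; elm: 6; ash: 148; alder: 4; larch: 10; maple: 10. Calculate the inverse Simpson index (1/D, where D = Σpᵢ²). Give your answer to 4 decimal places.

1.5726

Total N = 9+6+148+4+10+10 = 187, so the proportions are 0.0481283, 0.0320856, 0.7914439, 0.0213904, 0.0534759, 0.0534759 (working shown to 7 dp, full precision carried).
D = 0.0481283² + 0.0320856² + 0.7914439² + 0.0213904² + 0.0534759² + 0.0534759² = 0.0023163 + 0.0010295 + 0.6263834 + 0.0004575 + 0.0028597 + 0.0028597 = 0.6359061.
So 1/D = 1.572559, i.e. 1.5726 to 4 decimal places.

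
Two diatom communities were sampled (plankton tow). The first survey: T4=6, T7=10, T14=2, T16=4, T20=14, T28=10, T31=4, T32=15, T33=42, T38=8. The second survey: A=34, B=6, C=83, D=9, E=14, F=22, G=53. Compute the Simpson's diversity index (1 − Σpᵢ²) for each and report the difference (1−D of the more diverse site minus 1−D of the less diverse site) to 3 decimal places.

0.048

The first survey: N=115, proportions 0.05217, 0.08696, 0.01739, 0.03478, 0.12174, 0.08696, 0.03478, 0.13043, 0.36522, 0.06957, giving 1−D = 0.80938 (working shown to 5 dp, full precision carried).
The second survey: N=221, proportions 0.15385, 0.02715, 0.37557, 0.04072, 0.06335, 0.09955, 0.23982, giving 1−D = 0.76145.
Difference = |0.80938 − 0.76145| = 0.04793, i.e. 0.048 to 3 decimal places.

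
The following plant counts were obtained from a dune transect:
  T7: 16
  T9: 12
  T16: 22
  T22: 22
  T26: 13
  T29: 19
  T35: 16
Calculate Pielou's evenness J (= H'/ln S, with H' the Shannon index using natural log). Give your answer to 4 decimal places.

Total N = 16+12+22+22+13+19+16 = 120, so the proportions are 0.133333, 0.1, 0.183333, 0.183333, 0.108333, 0.158333, 0.133333 (working shown to 6 dp, full precision carried).
H' = −Σ pᵢ ln pᵢ = −((-0.268654) + (-0.230259) + (-0.311016) + (-0.311016) + (-0.240775) + (-0.291817) + (-0.268654)) = 1.922190.
With S = 7 species, ln S = 1.945910, so J = 1.922190/1.945910 = 0.987810, i.e. 0.9878 to 4 decimal places.

0.9878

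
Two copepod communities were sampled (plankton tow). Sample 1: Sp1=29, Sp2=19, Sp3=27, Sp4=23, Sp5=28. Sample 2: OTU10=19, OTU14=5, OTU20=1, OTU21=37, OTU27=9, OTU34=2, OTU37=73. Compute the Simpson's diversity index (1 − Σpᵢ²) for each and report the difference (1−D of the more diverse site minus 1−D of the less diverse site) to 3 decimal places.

Sample 1: N=126, proportions 0.230159, 0.150794, 0.214286, 0.18254, 0.222222, giving 1−D = 0.795666 (working shown to 6 dp, full precision carried).
Sample 2: N=146, proportions 0.130137, 0.034247, 0.006849, 0.253425, 0.061644, 0.013699, 0.5, giving 1−D = 0.663633.
Difference = |0.795666 − 0.663633| = 0.132033, i.e. 0.132 to 3 decimal places.

0.132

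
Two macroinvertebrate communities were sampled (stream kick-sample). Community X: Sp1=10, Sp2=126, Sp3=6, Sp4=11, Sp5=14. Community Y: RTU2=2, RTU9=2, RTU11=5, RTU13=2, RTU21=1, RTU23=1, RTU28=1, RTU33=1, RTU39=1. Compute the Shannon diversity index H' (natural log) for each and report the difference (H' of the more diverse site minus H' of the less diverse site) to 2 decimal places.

Community X: N=167, proportions 0.0599, 0.7545, 0.0359, 0.0659, 0.0838, giving H' = 0.8876 (working shown to 4 dp, full precision carried).
Community Y: N=16, proportions 0.125, 0.125, 0.3125, 0.125, 0.0625, 0.0625, 0.0625, 0.0625, 0.0625, giving H' = 2.0097.
Difference = |0.8876 − 2.0097| = 1.1221, i.e. 1.12 to 2 decimal places.

1.12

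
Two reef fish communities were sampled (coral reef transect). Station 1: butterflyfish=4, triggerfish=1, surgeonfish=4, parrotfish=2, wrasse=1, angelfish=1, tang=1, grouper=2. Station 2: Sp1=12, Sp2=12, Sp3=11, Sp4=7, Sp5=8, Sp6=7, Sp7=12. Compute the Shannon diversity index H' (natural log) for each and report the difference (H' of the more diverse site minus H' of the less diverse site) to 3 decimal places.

0.013

Station 1: N=16, proportions 0.25, 0.0625, 0.25, 0.125, 0.0625, 0.0625, 0.0625, 0.125, giving H' = 1.90615 (working shown to 5 dp, full precision carried).
Station 2: N=69, proportions 0.17391, 0.17391, 0.15942, 0.10145, 0.11594, 0.10145, 0.17391, giving H' = 1.91944.
Difference = |1.90615 − 1.91944| = 0.01329, i.e. 0.013 to 3 decimal places.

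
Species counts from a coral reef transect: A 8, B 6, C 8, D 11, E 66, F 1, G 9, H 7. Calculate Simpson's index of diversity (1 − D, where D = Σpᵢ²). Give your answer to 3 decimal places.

Total N = 8+6+8+11+66+1+9+7 = 116, so the proportions are 0.06897, 0.05172, 0.06897, 0.09483, 0.56897, 0.00862, 0.07759, 0.06034 (working shown to 5 dp, full precision carried).
D = 0.06897² + 0.05172² + 0.06897² + 0.09483² + 0.56897² + 0.00862² + 0.07759² + 0.06034² = 0.00476 + 0.00268 + 0.00476 + 0.00899 + 0.32372 + 0.00007 + 0.00602 + 0.00364 = 0.35464.
So 1 − D = 0.64536, i.e. 0.645 to 3 decimal places.

0.645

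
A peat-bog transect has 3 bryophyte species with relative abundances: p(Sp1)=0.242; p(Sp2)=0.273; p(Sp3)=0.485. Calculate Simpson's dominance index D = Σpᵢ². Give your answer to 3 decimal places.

D = 0.242² + 0.273² + 0.485² = 0.05856 + 0.07453 + 0.23522 = 0.36832 (working shown to 5 dp, full precision carried).
To 3 decimal places, D = 0.368.

0.368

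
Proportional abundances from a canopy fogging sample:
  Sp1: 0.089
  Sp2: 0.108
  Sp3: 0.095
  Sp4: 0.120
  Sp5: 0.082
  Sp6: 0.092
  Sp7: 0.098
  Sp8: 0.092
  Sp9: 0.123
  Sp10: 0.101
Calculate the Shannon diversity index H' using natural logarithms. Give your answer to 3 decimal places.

2.295

Each pᵢ ln pᵢ term (working shown to 5 dp, full precision carried): 0.089×(-2.41912)=-0.21530, 0.108×(-2.22562)=-0.24037, 0.095×(-2.35388)=-0.22362, 0.12×(-2.12026)=-0.25443, 0.082×(-2.50104)=-0.20508, 0.092×(-2.38597)=-0.21951, 0.098×(-2.32279)=-0.22763, 0.092×(-2.38597)=-0.21951, 0.123×(-2.09557)=-0.25776, 0.101×(-2.29263)=-0.23156.
Sum = -2.29477, so H' = 2.295.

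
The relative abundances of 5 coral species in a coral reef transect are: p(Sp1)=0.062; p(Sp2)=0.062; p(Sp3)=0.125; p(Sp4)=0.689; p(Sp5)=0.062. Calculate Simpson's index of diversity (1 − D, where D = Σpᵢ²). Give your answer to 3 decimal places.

0.498

D = 0.062² + 0.062² + 0.125² + 0.689² + 0.062² = 0.00384 + 0.00384 + 0.01562 + 0.47472 + 0.00384 = 0.50188 (working shown to 5 dp, full precision carried).
So 1 − D = 0.49812, i.e. 0.498 to 3 decimal places.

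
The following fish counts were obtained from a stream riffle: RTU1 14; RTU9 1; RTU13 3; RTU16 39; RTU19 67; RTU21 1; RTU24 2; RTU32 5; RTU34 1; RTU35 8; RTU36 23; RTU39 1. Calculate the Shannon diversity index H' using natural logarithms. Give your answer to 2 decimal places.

1.69

Total N = 14+1+3+39+67+1+2+5+1+8+23+1 = 165, so the proportions are 0.0848, 0.0061, 0.0182, 0.2364, 0.4061, 0.0061, 0.0121, 0.0303, 0.0061, 0.0485, 0.1394, 0.0061 (working shown to 4 dp, full precision carried).
Each pᵢ ln pᵢ term: 0.0848×(-2.4669)=-0.2093, 0.0061×(-5.1059)=-0.0309, 0.0182×(-4.0073)=-0.0729, 0.2364×(-1.4424)=-0.3409, 0.4061×(-0.9013)=-0.3660, 0.0061×(-5.1059)=-0.0309, 0.0121×(-4.4128)=-0.0535, 0.0303×(-3.4965)=-0.1060, 0.0061×(-5.1059)=-0.0309, 0.0485×(-3.0265)=-0.1467, 0.1394×(-1.9705)=-0.2747, 0.0061×(-5.1059)=-0.0309.
Sum = -1.6937, so H' = 1.69.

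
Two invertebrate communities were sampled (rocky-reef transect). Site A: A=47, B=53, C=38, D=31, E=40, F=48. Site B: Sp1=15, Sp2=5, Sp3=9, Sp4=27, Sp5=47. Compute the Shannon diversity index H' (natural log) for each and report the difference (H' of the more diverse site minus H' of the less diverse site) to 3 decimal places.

Site A: N=257, proportions 0.182879, 0.206226, 0.14786, 0.120623, 0.155642, 0.18677, giving H' = 1.776947 (working shown to 6 dp, full precision carried).
Site B: N=103, proportions 0.145631, 0.048544, 0.087379, 0.262136, 0.456311, giving H' = 1.349413.
Difference = |1.776947 − 1.349413| = 0.427534, i.e. 0.428 to 3 decimal places.

0.428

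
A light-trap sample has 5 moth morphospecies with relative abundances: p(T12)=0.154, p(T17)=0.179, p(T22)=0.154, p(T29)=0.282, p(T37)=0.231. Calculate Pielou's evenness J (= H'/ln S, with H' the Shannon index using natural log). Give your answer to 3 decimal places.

0.981

H' = −Σ pᵢ ln pᵢ = −((-0.28810) + (-0.30795) + (-0.28810) + (-0.35697) + (-0.33849)) = 1.57962 (working shown to 5 dp, full precision carried).
With S = 5 species, ln S = 1.60944, so J = 1.57962/1.60944 = 0.98147, i.e. 0.981 to 3 decimal places.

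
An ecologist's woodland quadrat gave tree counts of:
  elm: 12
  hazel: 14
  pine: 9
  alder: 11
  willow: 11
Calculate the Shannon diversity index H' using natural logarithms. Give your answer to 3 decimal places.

Total N = 12+14+9+11+11 = 57, so the proportions are 0.21053, 0.24561, 0.15789, 0.19298, 0.19298 (working shown to 5 dp, full precision carried).
Each pᵢ ln pᵢ term: 0.21053×(-1.55814)=-0.32803, 0.24561×(-1.40399)=-0.34484, 0.15789×(-1.84583)=-0.29145, 0.19298×(-1.64516)=-0.31749, 0.19298×(-1.64516)=-0.31749.
Sum = -1.59929, so H' = 1.599.

1.599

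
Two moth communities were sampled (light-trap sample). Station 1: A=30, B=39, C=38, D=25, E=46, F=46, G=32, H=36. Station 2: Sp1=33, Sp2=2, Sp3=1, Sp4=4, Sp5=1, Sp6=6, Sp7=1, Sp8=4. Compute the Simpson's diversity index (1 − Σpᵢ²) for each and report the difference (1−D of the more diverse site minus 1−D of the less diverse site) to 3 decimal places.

0.301

Station 1: N=292, proportions 0.10274, 0.13356, 0.13014, 0.08562, 0.15753, 0.15753, 0.10959, 0.12329, giving 1−D = 0.87050 (working shown to 5 dp, full precision carried).
Station 2: N=52, proportions 0.63462, 0.03846, 0.01923, 0.07692, 0.01923, 0.11538, 0.01923, 0.07692, giving 1−D = 0.56953.
Difference = |0.87050 − 0.56953| = 0.30097, i.e. 0.301 to 3 decimal places.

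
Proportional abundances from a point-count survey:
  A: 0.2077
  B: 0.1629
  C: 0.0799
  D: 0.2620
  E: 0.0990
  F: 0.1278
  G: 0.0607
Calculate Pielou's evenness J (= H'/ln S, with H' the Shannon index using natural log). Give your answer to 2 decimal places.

H' = −Σ pᵢ ln pᵢ = −((-0.3264) + (-0.2956) + (-0.2019) + (-0.3509) + (-0.2290) + (-0.2629) + (-0.1701)) = 1.8368 (working shown to 4 dp, full precision carried).
With S = 7 species, ln S = 1.9459, so J = 1.8368/1.9459 = 0.9439, i.e. 0.94 to 2 decimal places.

0.94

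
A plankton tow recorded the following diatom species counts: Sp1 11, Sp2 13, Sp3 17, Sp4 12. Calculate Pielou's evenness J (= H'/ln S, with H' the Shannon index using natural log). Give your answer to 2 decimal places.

Total N = 11+13+17+12 = 53, so the proportions are 0.2075, 0.2453, 0.3208, 0.2264 (working shown to 4 dp, full precision carried).
H' = −Σ pᵢ ln pᵢ = −((-0.3263) + (-0.3447) + (-0.3647) + (-0.3363)) = 1.3721.
With S = 4 species, ln S = 1.3863, so J = 1.3721/1.3863 = 0.9898, i.e. 0.99 to 2 decimal places.

0.99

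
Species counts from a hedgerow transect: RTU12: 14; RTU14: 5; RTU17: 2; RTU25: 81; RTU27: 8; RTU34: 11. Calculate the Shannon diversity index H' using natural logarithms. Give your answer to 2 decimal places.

1.12

Total N = 14+5+2+81+8+11 = 121, so the proportions are 0.1157, 0.0413, 0.0165, 0.6694, 0.0661, 0.0909 (working shown to 4 dp, full precision carried).
Each pᵢ ln pᵢ term: 0.1157×(-2.1567)=-0.2495, 0.0413×(-3.1864)=-0.1317, 0.0165×(-4.1026)=-0.0678, 0.6694×(-0.4013)=-0.2687, 0.0661×(-2.7163)=-0.1796, 0.0909×(-2.3979)=-0.2180.
Sum = -1.1153, so H' = 1.12.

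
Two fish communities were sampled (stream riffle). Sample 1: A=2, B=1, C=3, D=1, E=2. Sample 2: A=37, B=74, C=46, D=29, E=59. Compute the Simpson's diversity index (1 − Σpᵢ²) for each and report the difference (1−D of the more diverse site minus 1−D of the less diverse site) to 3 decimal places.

0.013

Sample 1: N=9, proportions 0.22222, 0.11111, 0.33333, 0.11111, 0.22222, giving 1−D = 0.76543 (working shown to 5 dp, full precision carried).
Sample 2: N=245, proportions 0.15102, 0.30204, 0.18776, 0.11837, 0.24082, giving 1−D = 0.77871.
Difference = |0.76543 − 0.77871| = 0.01328, i.e. 0.013 to 3 decimal places.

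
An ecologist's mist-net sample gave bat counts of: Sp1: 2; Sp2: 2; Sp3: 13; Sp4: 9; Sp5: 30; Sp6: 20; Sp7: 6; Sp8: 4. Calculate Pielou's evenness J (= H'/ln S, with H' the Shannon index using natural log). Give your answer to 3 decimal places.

Total N = 2+2+13+9+30+20+6+4 = 86, so the proportions are 0.02326, 0.02326, 0.15116, 0.10465, 0.34884, 0.23256, 0.06977, 0.04651 (working shown to 5 dp, full precision carried).
H' = −Σ pᵢ ln pᵢ = −((-0.08747) + (-0.08747) + (-0.28561) + (-0.23621) + (-0.36738) + (-0.33921) + (-0.18576) + (-0.14270)) = 1.73181.
With S = 8 species, ln S = 2.07944, so J = 1.73181/2.07944 = 0.83282, i.e. 0.833 to 3 decimal places.

0.833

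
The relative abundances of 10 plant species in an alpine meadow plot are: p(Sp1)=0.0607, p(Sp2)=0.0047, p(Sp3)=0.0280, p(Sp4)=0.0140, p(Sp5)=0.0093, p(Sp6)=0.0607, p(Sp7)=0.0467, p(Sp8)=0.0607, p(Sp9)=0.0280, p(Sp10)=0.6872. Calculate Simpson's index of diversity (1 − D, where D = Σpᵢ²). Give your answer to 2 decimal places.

D = 0.0607² + 0.0047² + 0.028² + 0.014² + 0.0093² + 0.0607² + 0.0467² + 0.0607² + 0.028² + 0.6872² = 0.0037 + 0.0000 + 0.0008 + 0.0002 + 0.0001 + 0.0037 + 0.0022 + 0.0037 + 0.0008 + 0.4722 = 0.4874 (working shown to 4 dp, full precision carried).
So 1 − D = 0.5126, i.e. 0.51 to 2 decimal places.

0.51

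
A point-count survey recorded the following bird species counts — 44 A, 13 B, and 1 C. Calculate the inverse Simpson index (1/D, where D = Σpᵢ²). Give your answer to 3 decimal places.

Total N = 44+13+1 = 58, so the proportions are 0.758621, 0.224138, 0.017241 (working shown to 6 dp, full precision carried).
D = 0.758621² + 0.224138² + 0.017241² = 0.575505 + 0.050238 + 0.000297 = 0.626040.
So 1/D = 1.59734, i.e. 1.597 to 3 decimal places.

1.597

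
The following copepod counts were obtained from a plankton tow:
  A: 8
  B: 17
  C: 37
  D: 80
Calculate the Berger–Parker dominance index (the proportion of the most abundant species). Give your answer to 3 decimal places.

Total N = 8+17+37+80 = 142, so the proportions are 0.05634, 0.11972, 0.26056, 0.56338 (working shown to 5 dp, full precision carried).
The largest proportion is 0.56338, i.e. d = 0.563 to 3 decimal places.

0.563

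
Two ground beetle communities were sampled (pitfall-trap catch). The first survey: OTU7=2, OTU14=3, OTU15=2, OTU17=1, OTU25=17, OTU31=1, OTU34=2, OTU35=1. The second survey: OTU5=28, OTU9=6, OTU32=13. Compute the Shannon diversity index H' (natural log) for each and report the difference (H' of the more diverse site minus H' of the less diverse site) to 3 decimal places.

The first survey: N=29, proportions 0.06897, 0.10345, 0.06897, 0.03448, 0.58621, 0.03448, 0.06897, 0.03448, giving H' = 1.44939 (working shown to 5 dp, full precision carried).
The second survey: N=47, proportions 0.59574, 0.12766, 0.2766, giving H' = 0.92682.
Difference = |1.44939 − 0.92682| = 0.52257, i.e. 0.523 to 3 decimal places.

0.523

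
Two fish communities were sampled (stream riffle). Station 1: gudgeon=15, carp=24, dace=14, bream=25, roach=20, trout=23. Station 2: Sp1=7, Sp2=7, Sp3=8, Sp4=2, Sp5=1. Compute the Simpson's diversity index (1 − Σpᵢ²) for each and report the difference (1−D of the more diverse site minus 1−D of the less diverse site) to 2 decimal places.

Station 1: N=121, proportions 0.124, 0.1983, 0.1157, 0.2066, 0.1653, 0.1901, giving 1−D = 0.8258 (working shown to 4 dp, full precision carried).
Station 2: N=25, proportions 0.28, 0.28, 0.32, 0.08, 0.04, giving 1−D = 0.7328.
Difference = |0.8258 − 0.7328| = 0.0930, i.e. 0.09 to 2 decimal places.

0.09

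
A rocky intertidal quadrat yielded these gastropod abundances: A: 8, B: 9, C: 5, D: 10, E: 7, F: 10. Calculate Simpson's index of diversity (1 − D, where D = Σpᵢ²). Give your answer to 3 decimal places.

0.825

Total N = 8+9+5+10+7+10 = 49, so the proportions are 0.16327, 0.18367, 0.10204, 0.20408, 0.14286, 0.20408 (working shown to 5 dp, full precision carried).
D = 0.16327² + 0.18367² + 0.10204² + 0.20408² + 0.14286² + 0.20408² = 0.02666 + 0.03374 + 0.01041 + 0.04165 + 0.02041 + 0.04165 = 0.17451.
So 1 − D = 0.82549, i.e. 0.825 to 3 decimal places.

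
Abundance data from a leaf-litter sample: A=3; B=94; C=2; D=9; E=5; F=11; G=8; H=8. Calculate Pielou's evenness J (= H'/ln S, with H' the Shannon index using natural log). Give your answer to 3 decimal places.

0.593

Total N = 3+94+2+9+5+11+8+8 = 140, so the proportions are 0.02143, 0.67143, 0.01429, 0.06429, 0.03571, 0.07857, 0.05714, 0.05714 (working shown to 5 dp, full precision carried).
H' = −Σ pᵢ ln pᵢ = −((-0.08235) + (-0.26746) + (-0.06069) + (-0.17643) + (-0.11901) + (-0.19987) + (-0.16355) + (-0.16355)) = 1.23291.
With S = 8 species, ln S = 2.07944, so J = 1.23291/2.07944 = 0.59291, i.e. 0.593 to 3 decimal places.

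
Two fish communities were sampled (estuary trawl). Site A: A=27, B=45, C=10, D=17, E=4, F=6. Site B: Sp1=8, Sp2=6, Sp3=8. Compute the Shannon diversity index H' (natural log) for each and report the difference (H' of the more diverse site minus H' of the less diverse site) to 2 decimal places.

0.41

Site A: N=109, proportions 0.2477, 0.4128, 0.0917, 0.156, 0.0367, 0.055, giving H' = 1.5008 (working shown to 4 dp, full precision carried).
Site B: N=22, proportions 0.3636, 0.2727, 0.3636, giving H' = 1.0901.
Difference = |1.5008 − 1.0901| = 0.4107, i.e. 0.41 to 2 decimal places.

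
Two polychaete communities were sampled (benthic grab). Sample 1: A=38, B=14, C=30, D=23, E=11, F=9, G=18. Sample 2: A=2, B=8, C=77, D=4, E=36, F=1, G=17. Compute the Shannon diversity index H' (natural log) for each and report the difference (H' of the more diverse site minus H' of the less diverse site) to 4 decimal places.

0.5478

Sample 1: N=143, proportions 0.26573427, 0.0979021, 0.20979021, 0.16083916, 0.07692308, 0.06293706, 0.12587413, giving H' = 1.83343256 (working shown to 8 dp, full precision carried).
Sample 2: N=145, proportions 0.0137931, 0.05517241, 0.53103448, 0.02758621, 0.24827586, 0.00689655, 0.11724138, giving H' = 1.28562112.
Difference = |1.83343256 − 1.28562112| = 0.54781144, i.e. 0.5478 to 4 decimal places.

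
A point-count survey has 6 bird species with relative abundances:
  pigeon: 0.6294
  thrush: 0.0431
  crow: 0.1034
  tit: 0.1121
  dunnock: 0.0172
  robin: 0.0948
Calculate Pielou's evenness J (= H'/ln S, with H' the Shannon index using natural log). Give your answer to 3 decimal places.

H' = −Σ pᵢ ln pᵢ = −((-0.29140) + (-0.13552) + (-0.23463) + (-0.24532) + (-0.06988) + (-0.22335)) = 1.20010 (working shown to 5 dp, full precision carried).
With S = 6 species, ln S = 1.79176, so J = 1.20010/1.79176 = 0.66979, i.e. 0.670 to 3 decimal places.

0.670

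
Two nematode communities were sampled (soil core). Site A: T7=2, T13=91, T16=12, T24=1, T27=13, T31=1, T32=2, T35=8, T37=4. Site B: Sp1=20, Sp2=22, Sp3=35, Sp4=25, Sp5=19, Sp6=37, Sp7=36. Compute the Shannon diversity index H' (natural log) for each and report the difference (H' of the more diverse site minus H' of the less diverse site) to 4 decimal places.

Site A: N=134, proportions 0.014925, 0.679104, 0.089552, 0.007463, 0.097015, 0.007463, 0.014925, 0.059701, 0.029851, giving H' = 1.176909 (working shown to 6 dp, full precision carried).
Site B: N=194, proportions 0.103093, 0.113402, 0.180412, 0.128866, 0.097938, 0.190722, 0.185567, giving H' = 1.910221.
Difference = |1.176909 − 1.910221| = 0.733312, i.e. 0.7333 to 4 decimal places.

0.7333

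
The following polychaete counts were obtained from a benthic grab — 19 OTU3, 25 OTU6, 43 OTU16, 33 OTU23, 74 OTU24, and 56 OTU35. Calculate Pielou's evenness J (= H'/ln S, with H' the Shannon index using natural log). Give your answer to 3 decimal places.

0.944

Total N = 19+25+43+33+74+56 = 250, so the proportions are 0.076, 0.1, 0.172, 0.132, 0.296, 0.224 (working shown to 5 dp, full precision carried).
H' = −Σ pᵢ ln pᵢ = −((-0.19585) + (-0.23026) + (-0.30276) + (-0.26729) + (-0.36035) + (-0.33513)) = 1.69165.
With S = 6 species, ln S = 1.79176, so J = 1.69165/1.79176 = 0.94413, i.e. 0.944 to 3 decimal places.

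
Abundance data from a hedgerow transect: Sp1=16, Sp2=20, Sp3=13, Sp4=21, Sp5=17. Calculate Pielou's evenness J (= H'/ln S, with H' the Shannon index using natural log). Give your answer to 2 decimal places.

0.99

Total N = 16+20+13+21+17 = 87, so the proportions are 0.1839, 0.2299, 0.1494, 0.2414, 0.1954 (working shown to 4 dp, full precision carried).
H' = −Σ pᵢ ln pᵢ = −((-0.3114) + (-0.3380) + (-0.2841) + (-0.3431) + (-0.3190)) = 1.5956.
With S = 5 species, ln S = 1.6094, so J = 1.5956/1.6094 = 0.9914, i.e. 0.99 to 2 decimal places.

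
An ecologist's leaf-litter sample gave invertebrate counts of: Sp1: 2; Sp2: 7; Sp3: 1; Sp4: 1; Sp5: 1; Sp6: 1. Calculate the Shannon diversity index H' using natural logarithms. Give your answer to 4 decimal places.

Total N = 2+7+1+1+1+1 = 13, so the proportions are 0.153846, 0.538462, 0.076923, 0.076923, 0.076923, 0.076923 (working shown to 6 dp, full precision carried).
Each pᵢ ln pᵢ term: 0.153846×(-1.871802)=-0.287970, 0.538462×(-0.619039)=-0.333329, 0.076923×(-2.564949)=-0.197304, 0.076923×(-2.564949)=-0.197304, 0.076923×(-2.564949)=-0.197304, 0.076923×(-2.564949)=-0.197304.
Sum = -1.410514, so H' = 1.4105.

1.4105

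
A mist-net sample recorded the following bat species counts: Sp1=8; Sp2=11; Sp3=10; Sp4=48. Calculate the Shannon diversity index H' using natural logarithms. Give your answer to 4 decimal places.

Total N = 8+11+10+48 = 77, so the proportions are 0.1038961, 0.1428571, 0.1298701, 0.6233766 (working shown to 7 dp, full precision carried).
Each pᵢ ln pᵢ term: 0.1038961×(-2.2643639)=-0.2352586, 0.1428571×(-1.9459101)=-0.2779872, 0.1298701×(-2.0412203)=-0.2650935, 0.6233766×(-0.4726044)=-0.2946105.
Sum = -1.0729498, so H' = 1.0729.

1.0729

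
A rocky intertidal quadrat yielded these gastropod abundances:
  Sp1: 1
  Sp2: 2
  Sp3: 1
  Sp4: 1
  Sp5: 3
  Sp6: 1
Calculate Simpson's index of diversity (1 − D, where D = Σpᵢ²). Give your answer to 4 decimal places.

0.7901

Total N = 1+2+1+1+3+1 = 9, so the proportions are 0.111111, 0.222222, 0.111111, 0.111111, 0.333333, 0.111111 (working shown to 6 dp, full precision carried).
D = 0.111111² + 0.222222² + 0.111111² + 0.111111² + 0.333333² + 0.111111² = 0.012346 + 0.049383 + 0.012346 + 0.012346 + 0.111111 + 0.012346 = 0.209877.
So 1 − D = 0.790123, i.e. 0.7901 to 4 decimal places.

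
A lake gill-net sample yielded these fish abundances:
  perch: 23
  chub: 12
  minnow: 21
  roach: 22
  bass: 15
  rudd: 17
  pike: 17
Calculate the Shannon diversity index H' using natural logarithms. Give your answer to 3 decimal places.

1.924

Total N = 23+12+21+22+15+17+17 = 127, so the proportions are 0.1811, 0.09449, 0.16535, 0.17323, 0.11811, 0.13386, 0.13386 (working shown to 5 dp, full precision carried).
Each pᵢ ln pᵢ term: 0.1811×(-1.70869)=-0.30945, 0.09449×(-2.35928)=-0.22292, 0.16535×(-1.79966)=-0.29758, 0.17323×(-1.75314)=-0.30369, 0.11811×(-2.13614)=-0.25230, 0.13386×(-2.01097)=-0.26919, 0.13386×(-2.01097)=-0.26919.
Sum = -1.92432, so H' = 1.924.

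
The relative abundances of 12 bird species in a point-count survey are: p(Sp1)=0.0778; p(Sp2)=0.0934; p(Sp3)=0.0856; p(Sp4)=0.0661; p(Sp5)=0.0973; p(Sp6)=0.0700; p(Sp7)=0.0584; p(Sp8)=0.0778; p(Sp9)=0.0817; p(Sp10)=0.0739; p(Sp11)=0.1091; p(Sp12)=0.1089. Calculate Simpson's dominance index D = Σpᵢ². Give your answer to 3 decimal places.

D = 0.0778² + 0.0934² + 0.0856² + 0.0661² + 0.0973² + 0.07² + 0.0584² + 0.0778² + 0.0817² + 0.0739² + 0.1091² + 0.1089² = 0.00605 + 0.00872 + 0.00733 + 0.00437 + 0.00947 + 0.00490 + 0.00341 + 0.00605 + 0.00667 + 0.00546 + 0.01190 + 0.01186 = 0.08620 (working shown to 5 dp, full precision carried).
To 3 decimal places, D = 0.086.

0.086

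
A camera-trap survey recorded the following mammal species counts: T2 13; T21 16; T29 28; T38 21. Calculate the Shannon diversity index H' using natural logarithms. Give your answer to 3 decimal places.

1.345

Total N = 13+16+28+21 = 78, so the proportions are 0.16667, 0.20513, 0.35897, 0.26923 (working shown to 5 dp, full precision carried).
Each pᵢ ln pᵢ term: 0.16667×(-1.79176)=-0.29863, 0.20513×(-1.58412)=-0.32495, 0.35897×(-1.02450)=-0.36777, 0.26923×(-1.31219)=-0.35328.
Sum = -1.34463, so H' = 1.345.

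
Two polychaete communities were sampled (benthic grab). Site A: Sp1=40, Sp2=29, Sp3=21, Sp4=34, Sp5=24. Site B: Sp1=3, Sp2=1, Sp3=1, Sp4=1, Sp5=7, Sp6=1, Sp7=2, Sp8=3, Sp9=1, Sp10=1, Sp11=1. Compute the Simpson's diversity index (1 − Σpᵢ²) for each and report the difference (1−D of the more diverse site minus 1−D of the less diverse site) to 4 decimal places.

Site A: N=148, proportions 0.27027, 0.195946, 0.141892, 0.22973, 0.162162, giving 1−D = 0.789354 (working shown to 6 dp, full precision carried).
Site B: N=22, proportions 0.136364, 0.045455, 0.045455, 0.045455, 0.318182, 0.045455, 0.090909, 0.136364, 0.045455, 0.045455, 0.045455, giving 1−D = 0.838843.
Difference = |0.789354 − 0.838843| = 0.049489, i.e. 0.0495 to 4 decimal places.

0.0495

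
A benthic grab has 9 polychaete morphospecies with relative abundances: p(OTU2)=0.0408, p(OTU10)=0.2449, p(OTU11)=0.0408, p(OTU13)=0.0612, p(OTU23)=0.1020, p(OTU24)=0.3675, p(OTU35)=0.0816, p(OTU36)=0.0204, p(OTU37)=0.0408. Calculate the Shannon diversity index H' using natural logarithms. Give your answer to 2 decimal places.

1.79

Each pᵢ ln pᵢ term (working shown to 4 dp, full precision carried): 0.0408×(-3.1991)=-0.1305, 0.2449×(-1.4069)=-0.3446, 0.0408×(-3.1991)=-0.1305, 0.0612×(-2.7936)=-0.1710, 0.102×(-2.2828)=-0.2328, 0.3675×(-1.0010)=-0.3679, 0.0816×(-2.5059)=-0.2045, 0.0204×(-3.8922)=-0.0794, 0.0408×(-3.1991)=-0.1305.
Sum = -1.7917, so H' = 1.79.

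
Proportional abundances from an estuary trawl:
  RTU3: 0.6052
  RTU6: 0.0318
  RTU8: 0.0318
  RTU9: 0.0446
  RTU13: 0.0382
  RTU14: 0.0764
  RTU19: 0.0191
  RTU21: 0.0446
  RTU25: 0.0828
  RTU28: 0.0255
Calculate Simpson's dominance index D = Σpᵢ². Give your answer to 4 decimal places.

0.3874

D = 0.6052² + 0.0318² + 0.0318² + 0.0446² + 0.0382² + 0.0764² + 0.0191² + 0.0446² + 0.0828² + 0.0255² = 0.366267 + 0.001011 + 0.001011 + 0.001989 + 0.001459 + 0.005837 + 0.000365 + 0.001989 + 0.006856 + 0.000650 = 0.387435 (working shown to 6 dp, full precision carried).
To 4 decimal places, D = 0.3874.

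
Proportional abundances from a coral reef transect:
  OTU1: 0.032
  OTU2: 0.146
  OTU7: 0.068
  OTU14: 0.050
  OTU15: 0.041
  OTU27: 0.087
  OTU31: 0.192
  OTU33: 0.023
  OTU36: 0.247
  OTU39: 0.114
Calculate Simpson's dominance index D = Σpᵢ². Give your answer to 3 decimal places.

D = 0.032² + 0.146² + 0.068² + 0.05² + 0.041² + 0.087² + 0.192² + 0.023² + 0.247² + 0.114² = 0.00102 + 0.02132 + 0.00462 + 0.00250 + 0.00168 + 0.00757 + 0.03686 + 0.00053 + 0.06101 + 0.01300 = 0.15011 (working shown to 5 dp, full precision carried).
To 3 decimal places, D = 0.150.

0.150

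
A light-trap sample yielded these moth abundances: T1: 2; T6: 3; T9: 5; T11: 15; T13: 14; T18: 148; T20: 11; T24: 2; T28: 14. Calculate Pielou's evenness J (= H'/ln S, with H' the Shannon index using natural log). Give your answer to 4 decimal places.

0.5396

Total N = 2+3+5+15+14+148+11+2+14 = 214, so the proportions are 0.009346, 0.014019, 0.023364, 0.070093, 0.065421, 0.691589, 0.051402, 0.009346, 0.065421 (working shown to 6 dp, full precision carried).
H' = −Σ pᵢ ln pᵢ = −((-0.043671) + (-0.059823) + (-0.087770) + (-0.186303) + (-0.178397) + (-0.255033) + (-0.152565) + (-0.043671) + (-0.178397)) = 1.185629.
With S = 9 species, ln S = 2.197225, so J = 1.185629/2.197225 = 0.539603, i.e. 0.5396 to 4 decimal places.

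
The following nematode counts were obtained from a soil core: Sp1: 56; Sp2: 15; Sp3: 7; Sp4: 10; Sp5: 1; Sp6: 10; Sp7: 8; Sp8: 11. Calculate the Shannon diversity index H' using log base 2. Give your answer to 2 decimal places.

Total N = 56+15+7+10+1+10+8+11 = 118, so the proportions are 0.4746, 0.1271, 0.0593, 0.0847, 0.0085, 0.0847, 0.0678, 0.0932 (working shown to 4 dp, full precision carried).
Each pᵢ log₂ pᵢ term: 0.4746×(-1.0753)=-0.5103, 0.1271×(-2.9758)=-0.3783, 0.0593×(-4.0753)=-0.2418, 0.0847×(-3.5607)=-0.3018, 0.0085×(-6.8826)=-0.0583, 0.0847×(-3.5607)=-0.3018, 0.0678×(-3.8826)=-0.2632, 0.0932×(-3.4232)=-0.3191.
Sum = -2.3745, so H' = 2.37.

2.37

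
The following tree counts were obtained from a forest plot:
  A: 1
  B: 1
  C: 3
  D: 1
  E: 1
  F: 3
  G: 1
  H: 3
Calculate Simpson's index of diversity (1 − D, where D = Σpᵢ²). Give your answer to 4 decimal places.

Total N = 1+1+3+1+1+3+1+3 = 14, so the proportions are 0.071429, 0.071429, 0.214286, 0.071429, 0.071429, 0.214286, 0.071429, 0.214286 (working shown to 6 dp, full precision carried).
D = 0.071429² + 0.071429² + 0.214286² + 0.071429² + 0.071429² + 0.214286² + 0.071429² + 0.214286² = 0.005102 + 0.005102 + 0.045918 + 0.005102 + 0.005102 + 0.045918 + 0.005102 + 0.045918 = 0.163265.
So 1 − D = 0.836735, i.e. 0.8367 to 4 decimal places.

0.8367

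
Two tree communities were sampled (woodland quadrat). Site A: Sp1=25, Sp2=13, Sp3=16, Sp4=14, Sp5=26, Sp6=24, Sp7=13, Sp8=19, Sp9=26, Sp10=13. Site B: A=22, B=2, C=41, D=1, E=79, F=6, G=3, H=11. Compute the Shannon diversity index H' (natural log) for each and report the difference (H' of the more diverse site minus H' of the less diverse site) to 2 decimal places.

Site A: N=189, proportions 0.1323, 0.0688, 0.0847, 0.0741, 0.1376, 0.127, 0.0688, 0.1005, 0.1376, 0.0688, giving H' = 2.2605 (working shown to 4 dp, full precision carried).
Site B: N=165, proportions 0.1333, 0.0121, 0.2485, 0.0061, 0.4788, 0.0364, 0.0182, 0.0667, giving H' = 1.4256.
Difference = |2.2605 − 1.4256| = 0.8349, i.e. 0.83 to 2 decimal places.

0.83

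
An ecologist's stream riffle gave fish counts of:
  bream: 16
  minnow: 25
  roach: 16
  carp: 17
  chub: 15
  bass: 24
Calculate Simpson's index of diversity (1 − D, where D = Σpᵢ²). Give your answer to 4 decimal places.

Total N = 16+25+16+17+15+24 = 113, so the proportions are 0.141593, 0.221239, 0.141593, 0.150442, 0.132743, 0.212389 (working shown to 6 dp, full precision carried).
D = 0.141593² + 0.221239² + 0.141593² + 0.150442² + 0.132743² + 0.212389² = 0.020049 + 0.048947 + 0.020049 + 0.022633 + 0.017621 + 0.045109 = 0.174407.
So 1 − D = 0.825593, i.e. 0.8256 to 4 decimal places.

0.8256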